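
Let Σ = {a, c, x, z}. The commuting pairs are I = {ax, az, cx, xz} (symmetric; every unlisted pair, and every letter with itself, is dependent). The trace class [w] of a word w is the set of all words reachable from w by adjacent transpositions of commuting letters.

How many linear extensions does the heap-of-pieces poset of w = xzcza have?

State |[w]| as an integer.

10

0(x) covers ∅
1(z) covers ∅
2(c) covers 1:z
3(z) covers 2:c
4(a) covers 2:c
floor of heap: 0:x, 1:z
completions by unplaced set U, small U first (add the entries for U minus each lowest piece of U):
  |U|=1: {0}:1  {3}:1  {4}:1
  |U|=2: {0,3}:2  {0,4}:2  {3,4}:2
  |U|=3: {0,3,4}:6  {2,3,4}:2
  start at 0(x): 2
  start at 1(z): 8
sum over floor = 10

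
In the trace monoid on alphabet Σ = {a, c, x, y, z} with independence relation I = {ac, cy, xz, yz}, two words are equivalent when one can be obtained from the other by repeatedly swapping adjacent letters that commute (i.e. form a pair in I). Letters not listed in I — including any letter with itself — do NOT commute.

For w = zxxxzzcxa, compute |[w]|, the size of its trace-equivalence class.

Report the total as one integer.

20

0(z) covers ∅
1(x) covers ∅
2(x) covers 1:x
3(x) covers 2:x
4(z) covers 0:z
5(z) covers 4:z
6(c) covers 3:x, 5:z
7(x) covers 6:c
8(a) covers 7:x
floor of heap: 0:z, 1:x
completions by unplaced set U, small U first (add the entries for U minus each lowest piece of U):
  |U|=1: {8}:1
  |U|=2: {7,8}:1
  |U|=3: {6,7,8}:1
  |U|=4: {3,6,7,8}:1  {5,6,7,8}:1
  |U|=5: {2,3,6,7,8}:1  {3,5,6,7,8}:2  {4,5,6,7,8}:1
  |U|=6: {0,4,5,6,7,8}:1  {1,2,3,6,7,8}:1  {2,3,5,6,7,8}:3  {3,4,5,6,7,8}:3
  |U|=7: {0,3,4,5,6,7,8}:4  {1,2,3,5,6,7,8}:4  {2,3,4,5,6,7,8}:6
  start at 0(z): 10
  start at 1(x): 10
sum over floor = 20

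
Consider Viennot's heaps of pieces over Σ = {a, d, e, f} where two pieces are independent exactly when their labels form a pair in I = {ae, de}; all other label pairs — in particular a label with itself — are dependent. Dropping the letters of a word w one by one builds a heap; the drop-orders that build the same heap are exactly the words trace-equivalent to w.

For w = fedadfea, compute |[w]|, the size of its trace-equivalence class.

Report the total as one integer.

drop 0:f onto floor
drop 1:e onto {0:f}
drop 2:d onto {0:f}
drop 3:a onto {2:d}
drop 4:d onto {3:a}
drop 5:f onto {1:e, 4:d}
drop 6:e onto {5:f}
drop 7:a onto {5:f}
ground layer = {0:f}
drop-orders for the pieces not yet dropped (sum over which currently-grounded one goes next):
  1 to go: {6} 1  {7} 1
  2 to go: {6,7} 2
  3 to go: {5,6,7} 2
  4 to go: {1,5,6,7} 2  {4,5,6,7} 2
  5 to go: {1,4,5,6,7} 4  {3,4,5,6,7} 2
  6 to go: {1,3,4,5,6,7} 6  {2,3,4,5,6,7} 2
  if 0:f drops first: 8 orders

8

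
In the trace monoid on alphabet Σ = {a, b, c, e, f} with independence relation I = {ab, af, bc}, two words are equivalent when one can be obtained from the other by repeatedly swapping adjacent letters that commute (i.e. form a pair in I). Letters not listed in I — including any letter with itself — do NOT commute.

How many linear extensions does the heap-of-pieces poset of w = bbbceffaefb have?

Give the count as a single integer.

drop 0:b onto floor
drop 1:b onto {0:b}
drop 2:b onto {1:b}
drop 3:c onto floor
drop 4:e onto {2:b, 3:c}
drop 5:f onto {4:e}
drop 6:f onto {5:f}
drop 7:a onto {4:e}
drop 8:e onto {6:f, 7:a}
drop 9:f onto {8:e}
drop 10:b onto {9:f}
ground layer = {0:b, 3:c}
drop-orders for the pieces not yet dropped (sum over which currently-grounded one goes next):
  1 to go: {10} 1
  2 to go: {9,10} 1
  3 to go: {8,9,10} 1
  4 to go: {6,8,9,10} 1  {7,8,9,10} 1
  5 to go: {5,6,8,9,10} 1  {6,7,8,9,10} 2
  6 to go: {5,6,7,8,9,10} 3
  7 to go: {4,5,6,7,8,9,10} 3
  8 to go: {2,4,5,6,7,8,9,10} 3  {3,4,5,6,7,8,9,10} 3
  9 to go: {1,2,4,5,6,7,8,9,10} 3  {2,3,4,5,6,7,8,9,10} 6
  if 0:b drops first: 9 orders
  if 3:c drops first: 3 orders
heap linearizations: 12

12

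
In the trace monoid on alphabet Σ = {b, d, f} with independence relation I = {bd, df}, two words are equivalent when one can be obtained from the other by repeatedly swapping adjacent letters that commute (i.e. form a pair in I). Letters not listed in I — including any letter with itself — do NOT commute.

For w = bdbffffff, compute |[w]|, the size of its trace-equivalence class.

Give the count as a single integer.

9

#0=b has no predecessor
#1=d has no predecessor
#2=b depends on [0:b]
#3=f depends on [2:b]
#4=f depends on [3:f]
#5=f depends on [4:f]
#6=f depends on [5:f]
#7=f depends on [6:f]
#8=f depends on [7:f]
sources: [0:b, 1:d]
N(rest) = Σ N(rest − s) over sources s of rest; N(one piece) = 1:
  size 1 → [1]=1  [8]=1
  size 2 → [1,8]=2  [7,8]=1
  size 3 → [1,7,8]=3  [6,7,8]=1
  size 4 → [1,6,7,8]=4  [5,6,7,8]=1
  size 5 → [1,5,6,7,8]=5  [4,5,6,7,8]=1
  size 6 → [1,4,5,6,7,8]=6  [3,4,5,6,7,8]=1
  size 7 → [1,3,4,5,6,7,8]=7  [2,3,4,5,6,7,8]=1
  first=0(b) contributes 8
  first=1(d) contributes 1
|[w]| = 9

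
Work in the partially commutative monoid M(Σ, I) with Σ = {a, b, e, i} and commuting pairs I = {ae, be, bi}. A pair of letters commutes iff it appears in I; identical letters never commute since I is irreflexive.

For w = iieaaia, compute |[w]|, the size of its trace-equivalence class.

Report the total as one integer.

3

piece 0:i — minimal
piece 1:i rests on {0:i}
piece 2:e rests on {1:i}
piece 3:a rests on {1:i}
piece 4:a rests on {3:a}
piece 5:i rests on {2:e, 4:a}
piece 6:a rests on {5:i}
minimal pieces: {0:i}
ways to finish when only these pieces remain (= sum over removing one remaining piece with nothing left below it):
  1 left: {6}→1
  2 left: {5,6}→1
  3 left: {2,5,6}→1  {4,5,6}→1
  4 left: {2,4,5,6}→2  {3,4,5,6}→1
  5 left: {2,3,4,5,6}→3
  placing 0:i first → 3 extensions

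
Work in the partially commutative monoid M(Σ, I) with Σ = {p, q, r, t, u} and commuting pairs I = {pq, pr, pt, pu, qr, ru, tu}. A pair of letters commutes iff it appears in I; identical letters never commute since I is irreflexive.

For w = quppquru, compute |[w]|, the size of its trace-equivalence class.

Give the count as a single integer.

168

drop 0:q onto floor
drop 1:u onto {0:q}
drop 2:p onto floor
drop 3:p onto {2:p}
drop 4:q onto {1:u}
drop 5:u onto {4:q}
drop 6:r onto floor
drop 7:u onto {5:u}
ground layer = {0:q, 2:p, 6:r}
drop-orders for the pieces not yet dropped (sum over which currently-grounded one goes next):
  1 to go: {3} 1  {6} 1  {7} 1
  2 to go: {2,3} 1  {3,6} 2  {3,7} 2  {5,7} 1  {6,7} 2
  3 to go: {2,3,6} 3  {2,3,7} 3  {3,5,7} 3  {3,6,7} 6  {4,5,7} 1  {5,6,7} 3
  4 to go: {1,4,5,7} 1  {2,3,5,7} 6  {2,3,6,7} 12  {3,4,5,7} 4  {3,5,6,7} 12  {4,5,6,7} 4
  5 to go: {0,1,4,5,7} 1  {1,3,4,5,7} 5  {1,4,5,6,7} 5  {2,3,4,5,7} 10  {2,3,5,6,7} 30  {3,4,5,6,7} 20
  6 to go: {0,1,3,4,5,7} 6  {0,1,4,5,6,7} 6  {1,2,3,4,5,7} 15  {1,3,4,5,6,7} 30  {2,3,4,5,6,7} 60
  if 0:q drops first: 105 orders
  if 2:p drops first: 42 orders
  if 6:r drops first: 21 orders
heap linearizations: 168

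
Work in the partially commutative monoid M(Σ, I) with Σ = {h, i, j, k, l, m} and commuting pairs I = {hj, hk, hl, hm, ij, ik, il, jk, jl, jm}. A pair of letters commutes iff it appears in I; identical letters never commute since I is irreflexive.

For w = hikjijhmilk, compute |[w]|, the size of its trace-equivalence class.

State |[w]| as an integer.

2145

0(h) covers ∅
1(i) covers 0:h
2(k) covers ∅
3(j) covers ∅
4(i) covers 1:i
5(j) covers 3:j
6(h) covers 4:i
7(m) covers 2:k, 4:i
8(i) covers 6:h, 7:m
9(l) covers 7:m
10(k) covers 9:l
floor of heap: 0:h, 2:k, 3:j
completions by unplaced set U, small U first (add the entries for U minus each lowest piece of U):
  |U|=1: {5}:1  {8}:1  {10}:1
  |U|=2: {3,5}:1  {5,8}:2  {5,10}:2  {6,8}:1  {8,10}:2  {9,10}:1
  |U|=3: {3,5,8}:3  {3,5,10}:3  {5,6,8}:3  {5,8,10}:6  {5,9,10}:3  {6,8,10}:3  {8,9,10}:3
  |U|=4: {3,5,6,8}:6  {3,5,8,10}:12  {3,5,9,10}:6  {5,6,8,10}:12  {5,8,9,10}:12  {6,8,9,10}:6  {7,8,9,10}:3
  |U|=5: {2,7,8,9,10}:3  {3,5,6,8,10}:30  {3,5,8,9,10}:30  {5,6,8,9,10}:30  {5,7,8,9,10}:15  {6,7,8,9,10}:9
  |U|=6: {2,5,7,8,9,10}:18  {2,6,7,8,9,10}:12  {3,5,6,8,9,10}:90  {3,5,7,8,9,10}:45  {4,6,7,8,9,10}:9  {5,6,7,8,9,10}:54
  |U|=7: {1,4,6,7,8,9,10}:9  {2,3,5,7,8,9,10}:63  {2,4,6,7,8,9,10}:21  {2,5,6,7,8,9,10}:84  {3,5,6,7,8,9,10}:189  {4,5,6,7,8,9,10}:63
  |U|=8: {0,1,4,6,7,8,9,10}:9  {1,2,4,6,7,8,9,10}:30  {1,4,5,6,7,8,9,10}:72  {2,3,5,6,7,8,9,10}:336  {2,4,5,6,7,8,9,10}:168  {3,4,5,6,7,8,9,10}:252
  |U|=9: {0,1,2,4,6,7,8,9,10}:39  {0,1,4,5,6,7,8,9,10}:81  {1,2,4,5,6,7,8,9,10}:270  {1,3,4,5,6,7,8,9,10}:324  {2,3,4,5,6,7,8,9,10}:756
  start at 0(h): 1350
  start at 2(k): 405
  start at 3(j): 390
sum over floor = 2145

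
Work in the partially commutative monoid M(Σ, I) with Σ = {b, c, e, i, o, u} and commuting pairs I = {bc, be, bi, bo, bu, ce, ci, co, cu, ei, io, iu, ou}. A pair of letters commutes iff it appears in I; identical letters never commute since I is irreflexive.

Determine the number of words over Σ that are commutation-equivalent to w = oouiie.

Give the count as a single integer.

45

#0=o has no predecessor
#1=o depends on [0:o]
#2=u has no predecessor
#3=i has no predecessor
#4=i depends on [3:i]
#5=e depends on [1:o, 2:u]
sources: [0:o, 2:u, 3:i]
N(rest) = Σ N(rest − s) over sources s of rest; N(one piece) = 1:
  size 1 → [4]=1  [5]=1
  size 2 → [1,5]=1  [2,5]=1  [3,4]=1  [4,5]=2
  size 3 → [0,1,5]=1  [1,2,5]=2  [1,4,5]=3  [2,4,5]=3  [3,4,5]=3
  size 4 → [0,1,2,5]=3  [0,1,4,5]=4  [1,2,4,5]=8  [1,3,4,5]=6  [2,3,4,5]=6
  first=0(o) contributes 20
  first=2(u) contributes 10
  first=3(i) contributes 15
|[w]| = 45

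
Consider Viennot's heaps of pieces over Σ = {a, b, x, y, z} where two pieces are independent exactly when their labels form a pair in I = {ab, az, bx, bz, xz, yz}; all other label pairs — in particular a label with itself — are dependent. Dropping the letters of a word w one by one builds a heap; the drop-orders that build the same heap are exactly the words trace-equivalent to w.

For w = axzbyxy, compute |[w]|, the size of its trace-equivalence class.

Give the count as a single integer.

piece 0:a — minimal
piece 1:x rests on {0:a}
piece 2:z — minimal
piece 3:b — minimal
piece 4:y rests on {1:x, 3:b}
piece 5:x rests on {4:y}
piece 6:y rests on {5:x}
minimal pieces: {0:a, 2:z, 3:b}
ways to finish when only these pieces remain (= sum over removing one remaining piece with nothing left below it):
  1 left: {2}→1  {6}→1
  2 left: {2,6}→2  {5,6}→1
  3 left: {2,5,6}→3  {4,5,6}→1
  4 left: {1,4,5,6}→1  {2,4,5,6}→4  {3,4,5,6}→1
  5 left: {0,1,4,5,6}→1  {1,2,4,5,6}→5  {1,3,4,5,6}→2  {2,3,4,5,6}→5
  placing 0:a first → 12 extensions
  placing 2:z first → 3 extensions
  placing 3:b first → 6 extensions
total linear extensions = 21

21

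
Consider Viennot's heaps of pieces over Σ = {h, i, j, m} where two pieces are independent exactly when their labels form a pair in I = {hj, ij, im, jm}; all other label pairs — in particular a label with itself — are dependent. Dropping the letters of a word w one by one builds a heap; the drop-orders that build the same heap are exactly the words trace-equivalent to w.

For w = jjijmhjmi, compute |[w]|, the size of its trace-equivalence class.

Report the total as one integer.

504

#0=j has no predecessor
#1=j depends on [0:j]
#2=i has no predecessor
#3=j depends on [1:j]
#4=m has no predecessor
#5=h depends on [2:i, 4:m]
#6=j depends on [3:j]
#7=m depends on [5:h]
#8=i depends on [5:h]
sources: [0:j, 2:i, 4:m]
N(rest) = Σ N(rest − s) over sources s of rest; N(one piece) = 1:
  size 1 → [6]=1  [7]=1  [8]=1
  size 2 → [3,6]=1  [6,7]=2  [6,8]=2  [7,8]=2
  size 3 → [1,3,6]=1  [3,6,7]=3  [3,6,8]=3  [5,7,8]=2  [6,7,8]=6
  size 4 → [0,1,3,6]=1  [1,3,6,7]=4  [1,3,6,8]=4  [2,5,7,8]=2  [3,6,7,8]=12  [4,5,7,8]=2  [5,6,7,8]=8
  size 5 → [0,1,3,6,7]=5  [0,1,3,6,8]=5  [1,3,6,7,8]=20  [2,4,5,7,8]=4  [2,5,6,7,8]=10  [3,5,6,7,8]=20  [4,5,6,7,8]=10
  size 6 → [0,1,3,6,7,8]=30  [1,3,5,6,7,8]=40  [2,3,5,6,7,8]=30  [2,4,5,6,7,8]=24  [3,4,5,6,7,8]=30
  size 7 → [0,1,3,5,6,7,8]=70  [1,2,3,5,6,7,8]=70  [1,3,4,5,6,7,8]=70  [2,3,4,5,6,7,8]=84
  first=0(j) contributes 224
  first=2(i) contributes 140
  first=4(m) contributes 140
|[w]| = 504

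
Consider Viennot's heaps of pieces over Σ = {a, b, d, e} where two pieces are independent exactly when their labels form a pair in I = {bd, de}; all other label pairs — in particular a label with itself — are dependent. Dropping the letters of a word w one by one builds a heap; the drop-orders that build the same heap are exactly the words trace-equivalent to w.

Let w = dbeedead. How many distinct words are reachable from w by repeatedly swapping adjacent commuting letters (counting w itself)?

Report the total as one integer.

drop 0:d onto floor
drop 1:b onto floor
drop 2:e onto {1:b}
drop 3:e onto {2:e}
drop 4:d onto {0:d}
drop 5:e onto {3:e}
drop 6:a onto {4:d, 5:e}
drop 7:d onto {6:a}
ground layer = {0:d, 1:b}
drop-orders for the pieces not yet dropped (sum over which currently-grounded one goes next):
  1 to go: {7} 1
  2 to go: {6,7} 1
  3 to go: {4,6,7} 1  {5,6,7} 1
  4 to go: {0,4,6,7} 1  {3,5,6,7} 1  {4,5,6,7} 2
  5 to go: {0,4,5,6,7} 3  {2,3,5,6,7} 1  {3,4,5,6,7} 3
  6 to go: {0,3,4,5,6,7} 6  {1,2,3,5,6,7} 1  {2,3,4,5,6,7} 4
  if 0:d drops first: 5 orders
  if 1:b drops first: 10 orders
heap linearizations: 15

15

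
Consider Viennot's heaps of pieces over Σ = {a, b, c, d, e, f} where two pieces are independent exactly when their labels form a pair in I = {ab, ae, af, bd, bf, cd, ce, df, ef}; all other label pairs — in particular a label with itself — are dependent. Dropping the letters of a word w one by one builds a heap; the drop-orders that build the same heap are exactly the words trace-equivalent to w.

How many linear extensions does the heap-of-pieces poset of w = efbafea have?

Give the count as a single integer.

210

0(e) covers ∅
1(f) covers ∅
2(b) covers 0:e
3(a) covers ∅
4(f) covers 1:f
5(e) covers 2:b
6(a) covers 3:a
floor of heap: 0:e, 1:f, 3:a
completions by unplaced set U, small U first (add the entries for U minus each lowest piece of U):
  |U|=1: {4}:1  {5}:1  {6}:1
  |U|=2: {1,4}:1  {2,5}:1  {3,6}:1  {4,5}:2  {4,6}:2  {5,6}:2
  |U|=3: {0,2,5}:1  {1,4,5}:3  {1,4,6}:3  {2,4,5}:3  {2,5,6}:3  {3,4,6}:3  {3,5,6}:3  {4,5,6}:6
  |U|=4: {0,2,4,5}:4  {0,2,5,6}:4  {1,2,4,5}:6  {1,3,4,6}:6  {1,4,5,6}:12  {2,3,5,6}:6  {2,4,5,6}:12  {3,4,5,6}:12
  |U|=5: {0,1,2,4,5}:10  {0,2,3,5,6}:10  {0,2,4,5,6}:20  {1,2,4,5,6}:30  {1,3,4,5,6}:30  {2,3,4,5,6}:30
  start at 0(e): 90
  start at 1(f): 60
  start at 3(a): 60
sum over floor = 210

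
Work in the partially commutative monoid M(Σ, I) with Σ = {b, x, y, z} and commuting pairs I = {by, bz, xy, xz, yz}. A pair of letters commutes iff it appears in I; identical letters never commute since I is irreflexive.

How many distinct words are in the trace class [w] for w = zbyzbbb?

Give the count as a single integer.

105

#0=z has no predecessor
#1=b has no predecessor
#2=y has no predecessor
#3=z depends on [0:z]
#4=b depends on [1:b]
#5=b depends on [4:b]
#6=b depends on [5:b]
sources: [0:z, 1:b, 2:y]
N(rest) = Σ N(rest − s) over sources s of rest; N(one piece) = 1:
  size 1 → [2]=1  [3]=1  [6]=1
  size 2 → [0,3]=1  [2,3]=2  [2,6]=2  [3,6]=2  [5,6]=1
  size 3 → [0,2,3]=3  [0,3,6]=3  [2,3,6]=6  [2,5,6]=3  [3,5,6]=3  [4,5,6]=1
  size 4 → [0,2,3,6]=12  [0,3,5,6]=6  [1,4,5,6]=1  [2,3,5,6]=12  [2,4,5,6]=4  [3,4,5,6]=4
  size 5 → [0,2,3,5,6]=30  [0,3,4,5,6]=10  [1,2,4,5,6]=5  [1,3,4,5,6]=5  [2,3,4,5,6]=20
  first=0(z) contributes 30
  first=1(b) contributes 60
  first=2(y) contributes 15
|[w]| = 105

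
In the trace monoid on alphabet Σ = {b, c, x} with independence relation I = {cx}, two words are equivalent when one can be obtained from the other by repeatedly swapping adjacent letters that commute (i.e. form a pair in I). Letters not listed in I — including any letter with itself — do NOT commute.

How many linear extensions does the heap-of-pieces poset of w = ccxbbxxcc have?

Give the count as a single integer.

0(c) covers ∅
1(c) covers 0:c
2(x) covers ∅
3(b) covers 1:c, 2:x
4(b) covers 3:b
5(x) covers 4:b
6(x) covers 5:x
7(c) covers 4:b
8(c) covers 7:c
floor of heap: 0:c, 2:x
completions by unplaced set U, small U first (add the entries for U minus each lowest piece of U):
  |U|=1: {6}:1  {8}:1
  |U|=2: {5,6}:1  {6,8}:2  {7,8}:1
  |U|=3: {5,6,8}:3  {6,7,8}:3
  |U|=4: {5,6,7,8}:6
  |U|=5: {4,5,6,7,8}:6
  |U|=6: {3,4,5,6,7,8}:6
  |U|=7: {1,3,4,5,6,7,8}:6  {2,3,4,5,6,7,8}:6
  start at 0(c): 12
  start at 2(x): 6
sum over floor = 18

18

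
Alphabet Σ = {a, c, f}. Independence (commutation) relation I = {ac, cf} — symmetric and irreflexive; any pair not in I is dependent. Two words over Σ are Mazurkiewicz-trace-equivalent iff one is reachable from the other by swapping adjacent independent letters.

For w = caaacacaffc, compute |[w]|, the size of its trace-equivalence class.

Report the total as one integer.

330

#0=c has no predecessor
#1=a has no predecessor
#2=a depends on [1:a]
#3=a depends on [2:a]
#4=c depends on [0:c]
#5=a depends on [3:a]
#6=c depends on [4:c]
#7=a depends on [5:a]
#8=f depends on [7:a]
#9=f depends on [8:f]
#10=c depends on [6:c]
sources: [0:c, 1:a]
N(rest) = Σ N(rest − s) over sources s of rest; N(one piece) = 1:
  size 1 → [9]=1  [10]=1
  size 2 → [6,10]=1  [8,9]=1  [9,10]=2
  size 3 → [4,6,10]=1  [6,9,10]=3  [7,8,9]=1  [8,9,10]=3
  size 4 → [0,4,6,10]=1  [4,6,9,10]=4  [5,7,8,9]=1  [6,8,9,10]=6  [7,8,9,10]=4
  size 5 → [0,4,6,9,10]=5  [3,5,7,8,9]=1  [4,6,8,9,10]=10  [5,7,8,9,10]=5  [6,7,8,9,10]=10
  size 6 → [0,4,6,8,9,10]=15  [2,3,5,7,8,9]=1  [3,5,7,8,9,10]=6  [4,6,7,8,9,10]=20  [5,6,7,8,9,10]=15
  size 7 → [0,4,6,7,8,9,10]=35  [1,2,3,5,7,8,9]=1  [2,3,5,7,8,9,10]=7  [3,5,6,7,8,9,10]=21  [4,5,6,7,8,9,10]=35
  size 8 → [0,4,5,6,7,8,9,10]=70  [1,2,3,5,7,8,9,10]=8  [2,3,5,6,7,8,9,10]=28  [3,4,5,6,7,8,9,10]=56
  size 9 → [0,3,4,5,6,7,8,9,10]=126  [1,2,3,5,6,7,8,9,10]=36  [2,3,4,5,6,7,8,9,10]=84
  first=0(c) contributes 120
  first=1(a) contributes 210
|[w]| = 330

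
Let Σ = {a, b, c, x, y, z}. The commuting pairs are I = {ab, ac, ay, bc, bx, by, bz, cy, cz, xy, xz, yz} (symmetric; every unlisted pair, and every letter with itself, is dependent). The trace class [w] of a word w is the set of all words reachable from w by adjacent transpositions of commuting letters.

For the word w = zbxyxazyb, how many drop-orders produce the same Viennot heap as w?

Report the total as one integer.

drop 0:z onto floor
drop 1:b onto floor
drop 2:x onto floor
drop 3:y onto floor
drop 4:x onto {2:x}
drop 5:a onto {0:z, 4:x}
drop 6:z onto {5:a}
drop 7:y onto {3:y}
drop 8:b onto {1:b}
ground layer = {0:z, 1:b, 2:x, 3:y}
drop-orders for the pieces not yet dropped (sum over which currently-grounded one goes next):
  1 to go: {6} 1  {7} 1  {8} 1
  2 to go: {1,8} 1  {3,7} 1  {5,6} 1  {6,7} 2  {6,8} 2  {7,8} 2
  3 to go: {0,5,6} 1  {1,6,8} 3  {1,7,8} 3  {3,6,7} 3  {3,7,8} 3  {4,5,6} 1  {5,6,7} 3  {5,6,8} 3  {6,7,8} 6
  4 to go: {0,4,5,6} 2  {0,5,6,7} 4  {0,5,6,8} 4  {1,3,7,8} 6  {1,5,6,8} 6  {1,6,7,8} 12  {2,4,5,6} 1  {3,5,6,7} 6  {3,6,7,8} 12  {4,5,6,7} 4  {4,5,6,8} 4  {5,6,7,8} 12
  5 to go: {0,1,5,6,8} 10  {0,2,4,5,6} 3  {0,3,5,6,7} 10  {0,4,5,6,7} 10  {0,4,5,6,8} 10  {0,5,6,7,8} 20  {1,3,6,7,8} 30  {1,4,5,6,8} 10  {1,5,6,7,8} 30  {2,4,5,6,7} 5  {2,4,5,6,8} 5  {3,4,5,6,7} 10  {3,5,6,7,8} 30  {4,5,6,7,8} 20
  6 to go: {0,1,4,5,6,8} 30  {0,1,5,6,7,8} 60  {0,2,4,5,6,7} 18  {0,2,4,5,6,8} 18  {0,3,4,5,6,7} 30  {0,3,5,6,7,8} 60  {0,4,5,6,7,8} 60  {1,2,4,5,6,8} 15  {1,3,5,6,7,8} 90  {1,4,5,6,7,8} 60  {2,3,4,5,6,7} 15  {2,4,5,6,7,8} 30  {3,4,5,6,7,8} 60
  7 to go: {0,1,2,4,5,6,8} 63  {0,1,3,5,6,7,8} 210  {0,1,4,5,6,7,8} 210  {0,2,3,4,5,6,7} 63  {0,2,4,5,6,7,8} 126  {0,3,4,5,6,7,8} 210  {1,2,4,5,6,7,8} 105  {1,3,4,5,6,7,8} 210  {2,3,4,5,6,7,8} 105
  if 0:z drops first: 420 orders
  if 1:b drops first: 504 orders
  if 2:x drops first: 840 orders
  if 3:y drops first: 504 orders
heap linearizations: 2268

2268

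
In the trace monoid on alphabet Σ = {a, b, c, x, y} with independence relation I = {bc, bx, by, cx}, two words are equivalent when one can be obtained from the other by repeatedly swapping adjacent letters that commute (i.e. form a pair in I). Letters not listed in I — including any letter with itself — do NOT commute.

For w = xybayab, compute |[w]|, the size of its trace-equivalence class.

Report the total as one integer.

#0=x has no predecessor
#1=y depends on [0:x]
#2=b has no predecessor
#3=a depends on [1:y, 2:b]
#4=y depends on [3:a]
#5=a depends on [4:y]
#6=b depends on [5:a]
sources: [0:x, 2:b]
N(rest) = Σ N(rest − s) over sources s of rest; N(one piece) = 1:
  size 1 → [6]=1
  size 2 → [5,6]=1
  size 3 → [4,5,6]=1
  size 4 → [3,4,5,6]=1
  size 5 → [1,3,4,5,6]=1  [2,3,4,5,6]=1
  first=0(x) contributes 2
  first=2(b) contributes 1
|[w]| = 3

3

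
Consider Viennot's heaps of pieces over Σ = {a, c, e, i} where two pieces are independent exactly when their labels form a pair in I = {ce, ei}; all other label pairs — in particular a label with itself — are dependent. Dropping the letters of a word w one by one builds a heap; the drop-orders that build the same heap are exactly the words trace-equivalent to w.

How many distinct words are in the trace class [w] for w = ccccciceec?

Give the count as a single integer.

45

#0=c has no predecessor
#1=c depends on [0:c]
#2=c depends on [1:c]
#3=c depends on [2:c]
#4=c depends on [3:c]
#5=i depends on [4:c]
#6=c depends on [5:i]
#7=e has no predecessor
#8=e depends on [7:e]
#9=c depends on [6:c]
sources: [0:c, 7:e]
N(rest) = Σ N(rest − s) over sources s of rest; N(one piece) = 1:
  size 1 → [8]=1  [9]=1
  size 2 → [6,9]=1  [7,8]=1  [8,9]=2
  size 3 → [5,6,9]=1  [6,8,9]=3  [7,8,9]=3
  size 4 → [4,5,6,9]=1  [5,6,8,9]=4  [6,7,8,9]=6
  size 5 → [3,4,5,6,9]=1  [4,5,6,8,9]=5  [5,6,7,8,9]=10
  size 6 → [2,3,4,5,6,9]=1  [3,4,5,6,8,9]=6  [4,5,6,7,8,9]=15
  size 7 → [1,2,3,4,5,6,9]=1  [2,3,4,5,6,8,9]=7  [3,4,5,6,7,8,9]=21
  size 8 → [0,1,2,3,4,5,6,9]=1  [1,2,3,4,5,6,8,9]=8  [2,3,4,5,6,7,8,9]=28
  first=0(c) contributes 36
  first=7(e) contributes 9
|[w]| = 45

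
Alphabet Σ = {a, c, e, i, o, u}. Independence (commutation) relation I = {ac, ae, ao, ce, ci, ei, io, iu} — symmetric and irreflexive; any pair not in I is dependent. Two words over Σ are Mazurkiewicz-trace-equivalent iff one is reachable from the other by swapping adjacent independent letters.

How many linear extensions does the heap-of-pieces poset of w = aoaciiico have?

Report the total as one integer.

126

#0=a has no predecessor
#1=o has no predecessor
#2=a depends on [0:a]
#3=c depends on [1:o]
#4=i depends on [2:a]
#5=i depends on [4:i]
#6=i depends on [5:i]
#7=c depends on [3:c]
#8=o depends on [7:c]
sources: [0:a, 1:o]
N(rest) = Σ N(rest − s) over sources s of rest; N(one piece) = 1:
  size 1 → [6]=1  [8]=1
  size 2 → [5,6]=1  [6,8]=2  [7,8]=1
  size 3 → [3,7,8]=1  [4,5,6]=1  [5,6,8]=3  [6,7,8]=3
  size 4 → [1,3,7,8]=1  [2,4,5,6]=1  [3,6,7,8]=4  [4,5,6,8]=4  [5,6,7,8]=6
  size 5 → [0,2,4,5,6]=1  [1,3,6,7,8]=5  [2,4,5,6,8]=5  [3,5,6,7,8]=10  [4,5,6,7,8]=10
  size 6 → [0,2,4,5,6,8]=6  [1,3,5,6,7,8]=15  [2,4,5,6,7,8]=15  [3,4,5,6,7,8]=20
  size 7 → [0,2,4,5,6,7,8]=21  [1,3,4,5,6,7,8]=35  [2,3,4,5,6,7,8]=35
  first=0(a) contributes 70
  first=1(o) contributes 56
|[w]| = 126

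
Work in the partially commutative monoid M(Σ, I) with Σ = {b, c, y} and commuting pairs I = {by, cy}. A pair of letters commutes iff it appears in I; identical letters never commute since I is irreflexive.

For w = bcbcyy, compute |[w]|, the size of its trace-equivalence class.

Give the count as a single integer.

15

#0=b has no predecessor
#1=c depends on [0:b]
#2=b depends on [1:c]
#3=c depends on [2:b]
#4=y has no predecessor
#5=y depends on [4:y]
sources: [0:b, 4:y]
N(rest) = Σ N(rest − s) over sources s of rest; N(one piece) = 1:
  size 1 → [3]=1  [5]=1
  size 2 → [2,3]=1  [3,5]=2  [4,5]=1
  size 3 → [1,2,3]=1  [2,3,5]=3  [3,4,5]=3
  size 4 → [0,1,2,3]=1  [1,2,3,5]=4  [2,3,4,5]=6
  first=0(b) contributes 10
  first=4(y) contributes 5
|[w]| = 15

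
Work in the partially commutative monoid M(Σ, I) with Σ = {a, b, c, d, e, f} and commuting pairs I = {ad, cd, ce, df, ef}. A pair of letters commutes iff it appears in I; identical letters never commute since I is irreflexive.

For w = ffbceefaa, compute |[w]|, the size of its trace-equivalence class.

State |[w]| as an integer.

piece 0:f — minimal
piece 1:f rests on {0:f}
piece 2:b rests on {1:f}
piece 3:c rests on {2:b}
piece 4:e rests on {2:b}
piece 5:e rests on {4:e}
piece 6:f rests on {3:c}
piece 7:a rests on {5:e, 6:f}
piece 8:a rests on {7:a}
minimal pieces: {0:f}
ways to finish when only these pieces remain (= sum over removing one remaining piece with nothing left below it):
  1 left: {8}→1
  2 left: {7,8}→1
  3 left: {5,7,8}→1  {6,7,8}→1
  4 left: {3,6,7,8}→1  {4,5,7,8}→1  {5,6,7,8}→2
  5 left: {3,5,6,7,8}→3  {4,5,6,7,8}→3
  6 left: {3,4,5,6,7,8}→6
  7 left: {2,3,4,5,6,7,8}→6
  placing 0:f first → 6 extensions

6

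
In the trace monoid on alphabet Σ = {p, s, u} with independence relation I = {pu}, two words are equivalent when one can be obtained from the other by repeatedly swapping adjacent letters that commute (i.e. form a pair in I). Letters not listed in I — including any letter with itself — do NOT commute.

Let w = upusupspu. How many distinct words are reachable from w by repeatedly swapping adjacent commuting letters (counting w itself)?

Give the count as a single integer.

drop 0:u onto floor
drop 1:p onto floor
drop 2:u onto {0:u}
drop 3:s onto {1:p, 2:u}
drop 4:u onto {3:s}
drop 5:p onto {3:s}
drop 6:s onto {4:u, 5:p}
drop 7:p onto {6:s}
drop 8:u onto {6:s}
ground layer = {0:u, 1:p}
drop-orders for the pieces not yet dropped (sum over which currently-grounded one goes next):
  1 to go: {7} 1  {8} 1
  2 to go: {7,8} 2
  3 to go: {6,7,8} 2
  4 to go: {4,6,7,8} 2  {5,6,7,8} 2
  5 to go: {4,5,6,7,8} 4
  6 to go: {3,4,5,6,7,8} 4
  7 to go: {1,3,4,5,6,7,8} 4  {2,3,4,5,6,7,8} 4
  if 0:u drops first: 8 orders
  if 1:p drops first: 4 orders
heap linearizations: 12

12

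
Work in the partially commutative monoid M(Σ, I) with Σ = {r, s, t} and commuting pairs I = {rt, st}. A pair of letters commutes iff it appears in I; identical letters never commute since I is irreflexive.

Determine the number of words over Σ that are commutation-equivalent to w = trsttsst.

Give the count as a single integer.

piece 0:t — minimal
piece 1:r — minimal
piece 2:s rests on {1:r}
piece 3:t rests on {0:t}
piece 4:t rests on {3:t}
piece 5:s rests on {2:s}
piece 6:s rests on {5:s}
piece 7:t rests on {4:t}
minimal pieces: {0:t, 1:r}
ways to finish when only these pieces remain (= sum over removing one remaining piece with nothing left below it):
  1 left: {6}→1  {7}→1
  2 left: {4,7}→1  {5,6}→1  {6,7}→2
  3 left: {2,5,6}→1  {3,4,7}→1  {4,6,7}→3  {5,6,7}→3
  4 left: {0,3,4,7}→1  {1,2,5,6}→1  {2,5,6,7}→4  {3,4,6,7}→4  {4,5,6,7}→6
  5 left: {0,3,4,6,7}→5  {1,2,5,6,7}→5  {2,4,5,6,7}→10  {3,4,5,6,7}→10
  6 left: {0,3,4,5,6,7}→15  {1,2,4,5,6,7}→15  {2,3,4,5,6,7}→20
  placing 0:t first → 35 extensions
  placing 1:r first → 35 extensions
total linear extensions = 70

70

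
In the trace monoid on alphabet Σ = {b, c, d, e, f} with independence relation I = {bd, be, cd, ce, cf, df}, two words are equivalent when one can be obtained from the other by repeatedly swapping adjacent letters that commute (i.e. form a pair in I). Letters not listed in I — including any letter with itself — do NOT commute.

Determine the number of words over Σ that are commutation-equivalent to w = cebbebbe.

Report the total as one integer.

56

#0=c has no predecessor
#1=e has no predecessor
#2=b depends on [0:c]
#3=b depends on [2:b]
#4=e depends on [1:e]
#5=b depends on [3:b]
#6=b depends on [5:b]
#7=e depends on [4:e]
sources: [0:c, 1:e]
N(rest) = Σ N(rest − s) over sources s of rest; N(one piece) = 1:
  size 1 → [6]=1  [7]=1
  size 2 → [4,7]=1  [5,6]=1  [6,7]=2
  size 3 → [1,4,7]=1  [3,5,6]=1  [4,6,7]=3  [5,6,7]=3
  size 4 → [1,4,6,7]=4  [2,3,5,6]=1  [3,5,6,7]=4  [4,5,6,7]=6
  size 5 → [0,2,3,5,6]=1  [1,4,5,6,7]=10  [2,3,5,6,7]=5  [3,4,5,6,7]=10
  size 6 → [0,2,3,5,6,7]=6  [1,3,4,5,6,7]=20  [2,3,4,5,6,7]=15
  first=0(c) contributes 35
  first=1(e) contributes 21
|[w]| = 56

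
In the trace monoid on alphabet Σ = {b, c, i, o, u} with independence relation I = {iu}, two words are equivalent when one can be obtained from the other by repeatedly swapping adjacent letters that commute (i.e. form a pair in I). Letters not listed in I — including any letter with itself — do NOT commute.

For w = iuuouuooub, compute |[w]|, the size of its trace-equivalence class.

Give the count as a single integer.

piece 0:i — minimal
piece 1:u — minimal
piece 2:u rests on {1:u}
piece 3:o rests on {0:i, 2:u}
piece 4:u rests on {3:o}
piece 5:u rests on {4:u}
piece 6:o rests on {5:u}
piece 7:o rests on {6:o}
piece 8:u rests on {7:o}
piece 9:b rests on {8:u}
minimal pieces: {0:i, 1:u}
ways to finish when only these pieces remain (= sum over removing one remaining piece with nothing left below it):
  1 left: {9}→1
  2 left: {8,9}→1
  3 left: {7,8,9}→1
  4 left: {6,7,8,9}→1
  5 left: {5,6,7,8,9}→1
  6 left: {4,5,6,7,8,9}→1
  7 left: {3,4,5,6,7,8,9}→1
  8 left: {0,3,4,5,6,7,8,9}→1  {2,3,4,5,6,7,8,9}→1
  placing 0:i first → 1 extensions
  placing 1:u first → 2 extensions
total linear extensions = 3

3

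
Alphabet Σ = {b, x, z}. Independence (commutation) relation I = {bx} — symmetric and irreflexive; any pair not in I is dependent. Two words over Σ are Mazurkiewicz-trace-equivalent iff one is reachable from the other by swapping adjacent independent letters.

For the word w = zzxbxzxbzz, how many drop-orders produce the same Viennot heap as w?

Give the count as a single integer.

#0=z has no predecessor
#1=z depends on [0:z]
#2=x depends on [1:z]
#3=b depends on [1:z]
#4=x depends on [2:x]
#5=z depends on [3:b, 4:x]
#6=x depends on [5:z]
#7=b depends on [5:z]
#8=z depends on [6:x, 7:b]
#9=z depends on [8:z]
sources: [0:z]
N(rest) = Σ N(rest − s) over sources s of rest; N(one piece) = 1:
  size 1 → [9]=1
  size 2 → [8,9]=1
  size 3 → [6,8,9]=1  [7,8,9]=1
  size 4 → [6,7,8,9]=2
  size 5 → [5,6,7,8,9]=2
  size 6 → [3,5,6,7,8,9]=2  [4,5,6,7,8,9]=2
  size 7 → [2,4,5,6,7,8,9]=2  [3,4,5,6,7,8,9]=4
  size 8 → [2,3,4,5,6,7,8,9]=6
  first=0(z) contributes 6

6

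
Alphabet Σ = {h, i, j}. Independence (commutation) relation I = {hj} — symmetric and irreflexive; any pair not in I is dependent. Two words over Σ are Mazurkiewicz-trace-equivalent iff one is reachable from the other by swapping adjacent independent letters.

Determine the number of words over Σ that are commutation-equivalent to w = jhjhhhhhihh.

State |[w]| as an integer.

piece 0:j — minimal
piece 1:h — minimal
piece 2:j rests on {0:j}
piece 3:h rests on {1:h}
piece 4:h rests on {3:h}
piece 5:h rests on {4:h}
piece 6:h rests on {5:h}
piece 7:h rests on {6:h}
piece 8:i rests on {2:j, 7:h}
piece 9:h rests on {8:i}
piece 10:h rests on {9:h}
minimal pieces: {0:j, 1:h}
ways to finish when only these pieces remain (= sum over removing one remaining piece with nothing left below it):
  1 left: {10}→1
  2 left: {9,10}→1
  3 left: {8,9,10}→1
  4 left: {2,8,9,10}→1  {7,8,9,10}→1
  5 left: {0,2,8,9,10}→1  {2,7,8,9,10}→2  {6,7,8,9,10}→1
  6 left: {0,2,7,8,9,10}→3  {2,6,7,8,9,10}→3  {5,6,7,8,9,10}→1
  7 left: {0,2,6,7,8,9,10}→6  {2,5,6,7,8,9,10}→4  {4,5,6,7,8,9,10}→1
  8 left: {0,2,5,6,7,8,9,10}→10  {2,4,5,6,7,8,9,10}→5  {3,4,5,6,7,8,9,10}→1
  9 left: {0,2,4,5,6,7,8,9,10}→15  {1,3,4,5,6,7,8,9,10}→1  {2,3,4,5,6,7,8,9,10}→6
  placing 0:j first → 7 extensions
  placing 1:h first → 21 extensions
total linear extensions = 28

28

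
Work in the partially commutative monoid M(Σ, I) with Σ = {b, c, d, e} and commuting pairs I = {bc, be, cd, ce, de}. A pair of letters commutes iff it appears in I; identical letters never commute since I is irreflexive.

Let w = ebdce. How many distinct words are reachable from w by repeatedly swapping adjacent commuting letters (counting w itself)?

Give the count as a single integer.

30

drop 0:e onto floor
drop 1:b onto floor
drop 2:d onto {1:b}
drop 3:c onto floor
drop 4:e onto {0:e}
ground layer = {0:e, 1:b, 3:c}
drop-orders for the pieces not yet dropped (sum over which currently-grounded one goes next):
  1 to go: {2} 1  {3} 1  {4} 1
  2 to go: {0,4} 1  {1,2} 1  {2,3} 2  {2,4} 2  {3,4} 2
  3 to go: {0,2,4} 3  {0,3,4} 3  {1,2,3} 3  {1,2,4} 3  {2,3,4} 6
  if 0:e drops first: 12 orders
  if 1:b drops first: 12 orders
  if 3:c drops first: 6 orders
heap linearizations: 30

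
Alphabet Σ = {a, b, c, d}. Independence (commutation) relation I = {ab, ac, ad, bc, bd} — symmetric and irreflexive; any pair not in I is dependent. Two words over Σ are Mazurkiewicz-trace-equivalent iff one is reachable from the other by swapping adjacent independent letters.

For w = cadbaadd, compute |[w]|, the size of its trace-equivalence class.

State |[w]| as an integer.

#0=c has no predecessor
#1=a has no predecessor
#2=d depends on [0:c]
#3=b has no predecessor
#4=a depends on [1:a]
#5=a depends on [4:a]
#6=d depends on [2:d]
#7=d depends on [6:d]
sources: [0:c, 1:a, 3:b]
N(rest) = Σ N(rest − s) over sources s of rest; N(one piece) = 1:
  size 1 → [3]=1  [5]=1  [7]=1
  size 2 → [3,5]=2  [3,7]=2  [4,5]=1  [5,7]=2  [6,7]=1
  size 3 → [1,4,5]=1  [2,6,7]=1  [3,4,5]=3  [3,5,7]=6  [3,6,7]=3  [4,5,7]=3  [5,6,7]=3
  size 4 → [0,2,6,7]=1  [1,3,4,5]=4  [1,4,5,7]=4  [2,3,6,7]=4  [2,5,6,7]=4  [3,4,5,7]=12  [3,5,6,7]=12  [4,5,6,7]=6
  size 5 → [0,2,3,6,7]=5  [0,2,5,6,7]=5  [1,3,4,5,7]=20  [1,4,5,6,7]=10  [2,3,5,6,7]=20  [2,4,5,6,7]=10  [3,4,5,6,7]=30
  size 6 → [0,2,3,5,6,7]=30  [0,2,4,5,6,7]=15  [1,2,4,5,6,7]=20  [1,3,4,5,6,7]=60  [2,3,4,5,6,7]=60
  first=0(c) contributes 140
  first=1(a) contributes 105
  first=3(b) contributes 35
|[w]| = 280

280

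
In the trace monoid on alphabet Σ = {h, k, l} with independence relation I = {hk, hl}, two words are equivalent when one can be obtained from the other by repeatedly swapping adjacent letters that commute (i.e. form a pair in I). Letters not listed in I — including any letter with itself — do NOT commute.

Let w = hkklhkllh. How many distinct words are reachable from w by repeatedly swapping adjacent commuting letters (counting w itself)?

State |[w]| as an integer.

#0=h has no predecessor
#1=k has no predecessor
#2=k depends on [1:k]
#3=l depends on [2:k]
#4=h depends on [0:h]
#5=k depends on [3:l]
#6=l depends on [5:k]
#7=l depends on [6:l]
#8=h depends on [4:h]
sources: [0:h, 1:k]
N(rest) = Σ N(rest − s) over sources s of rest; N(one piece) = 1:
  size 1 → [7]=1  [8]=1
  size 2 → [4,8]=1  [6,7]=1  [7,8]=2
  size 3 → [0,4,8]=1  [4,7,8]=3  [5,6,7]=1  [6,7,8]=3
  size 4 → [0,4,7,8]=4  [3,5,6,7]=1  [4,6,7,8]=6  [5,6,7,8]=4
  size 5 → [0,4,6,7,8]=10  [2,3,5,6,7]=1  [3,5,6,7,8]=5  [4,5,6,7,8]=10
  size 6 → [0,4,5,6,7,8]=20  [1,2,3,5,6,7]=1  [2,3,5,6,7,8]=6  [3,4,5,6,7,8]=15
  size 7 → [0,3,4,5,6,7,8]=35  [1,2,3,5,6,7,8]=7  [2,3,4,5,6,7,8]=21
  first=0(h) contributes 28
  first=1(k) contributes 56
|[w]| = 84

84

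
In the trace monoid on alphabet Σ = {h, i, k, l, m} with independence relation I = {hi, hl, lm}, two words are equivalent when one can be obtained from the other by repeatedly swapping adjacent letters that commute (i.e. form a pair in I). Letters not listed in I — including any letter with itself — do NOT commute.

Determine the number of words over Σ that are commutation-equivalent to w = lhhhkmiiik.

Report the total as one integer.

4

#0=l has no predecessor
#1=h has no predecessor
#2=h depends on [1:h]
#3=h depends on [2:h]
#4=k depends on [0:l, 3:h]
#5=m depends on [4:k]
#6=i depends on [5:m]
#7=i depends on [6:i]
#8=i depends on [7:i]
#9=k depends on [8:i]
sources: [0:l, 1:h]
N(rest) = Σ N(rest − s) over sources s of rest; N(one piece) = 1:
  size 1 → [9]=1
  size 2 → [8,9]=1
  size 3 → [7,8,9]=1
  size 4 → [6,7,8,9]=1
  size 5 → [5,6,7,8,9]=1
  size 6 → [4,5,6,7,8,9]=1
  size 7 → [0,4,5,6,7,8,9]=1  [3,4,5,6,7,8,9]=1
  size 8 → [0,3,4,5,6,7,8,9]=2  [2,3,4,5,6,7,8,9]=1
  first=0(l) contributes 1
  first=1(h) contributes 3
|[w]| = 4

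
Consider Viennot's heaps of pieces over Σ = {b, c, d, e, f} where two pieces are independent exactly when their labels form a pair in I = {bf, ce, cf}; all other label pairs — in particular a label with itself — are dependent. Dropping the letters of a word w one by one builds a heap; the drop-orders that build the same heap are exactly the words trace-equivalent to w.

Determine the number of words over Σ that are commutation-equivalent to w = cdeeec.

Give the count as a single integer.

piece 0:c — minimal
piece 1:d rests on {0:c}
piece 2:e rests on {1:d}
piece 3:e rests on {2:e}
piece 4:e rests on {3:e}
piece 5:c rests on {1:d}
minimal pieces: {0:c}
ways to finish when only these pieces remain (= sum over removing one remaining piece with nothing left below it):
  1 left: {4}→1  {5}→1
  2 left: {3,4}→1  {4,5}→2
  3 left: {2,3,4}→1  {3,4,5}→3
  4 left: {2,3,4,5}→4
  placing 0:c first → 4 extensions

4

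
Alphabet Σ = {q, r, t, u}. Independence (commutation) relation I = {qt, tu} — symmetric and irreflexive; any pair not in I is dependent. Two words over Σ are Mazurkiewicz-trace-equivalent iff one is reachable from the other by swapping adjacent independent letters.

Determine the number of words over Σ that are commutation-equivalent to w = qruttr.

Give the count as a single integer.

3

piece 0:q — minimal
piece 1:r rests on {0:q}
piece 2:u rests on {1:r}
piece 3:t rests on {1:r}
piece 4:t rests on {3:t}
piece 5:r rests on {2:u, 4:t}
minimal pieces: {0:q}
ways to finish when only these pieces remain (= sum over removing one remaining piece with nothing left below it):
  1 left: {5}→1
  2 left: {2,5}→1  {4,5}→1
  3 left: {2,4,5}→2  {3,4,5}→1
  4 left: {2,3,4,5}→3
  placing 0:q first → 3 extensions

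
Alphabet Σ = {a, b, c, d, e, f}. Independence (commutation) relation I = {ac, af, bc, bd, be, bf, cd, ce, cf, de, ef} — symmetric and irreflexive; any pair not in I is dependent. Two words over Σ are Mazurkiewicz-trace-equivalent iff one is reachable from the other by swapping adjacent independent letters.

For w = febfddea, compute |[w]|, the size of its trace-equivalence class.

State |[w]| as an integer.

105

drop 0:f onto floor
drop 1:e onto floor
drop 2:b onto floor
drop 3:f onto {0:f}
drop 4:d onto {3:f}
drop 5:d onto {4:d}
drop 6:e onto {1:e}
drop 7:a onto {2:b, 5:d, 6:e}
ground layer = {0:f, 1:e, 2:b}
drop-orders for the pieces not yet dropped (sum over which currently-grounded one goes next):
  1 to go: {7} 1
  2 to go: {2,7} 1  {5,7} 1  {6,7} 1
  3 to go: {1,6,7} 1  {2,5,7} 2  {2,6,7} 2  {4,5,7} 1  {5,6,7} 2
  4 to go: {1,2,6,7} 3  {1,5,6,7} 3  {2,4,5,7} 3  {2,5,6,7} 6  {3,4,5,7} 1  {4,5,6,7} 3
  5 to go: {0,3,4,5,7} 1  {1,2,5,6,7} 12  {1,4,5,6,7} 6  {2,3,4,5,7} 4  {2,4,5,6,7} 12  {3,4,5,6,7} 4
  6 to go: {0,2,3,4,5,7} 5  {0,3,4,5,6,7} 5  {1,2,4,5,6,7} 30  {1,3,4,5,6,7} 10  {2,3,4,5,6,7} 20
  if 0:f drops first: 60 orders
  if 1:e drops first: 30 orders
  if 2:b drops first: 15 orders
heap linearizations: 105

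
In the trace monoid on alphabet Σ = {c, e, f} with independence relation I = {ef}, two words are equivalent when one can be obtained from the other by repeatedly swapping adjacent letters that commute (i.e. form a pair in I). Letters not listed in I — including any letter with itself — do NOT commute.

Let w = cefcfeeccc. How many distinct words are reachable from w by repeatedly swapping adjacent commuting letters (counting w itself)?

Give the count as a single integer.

drop 0:c onto floor
drop 1:e onto {0:c}
drop 2:f onto {0:c}
drop 3:c onto {1:e, 2:f}
drop 4:f onto {3:c}
drop 5:e onto {3:c}
drop 6:e onto {5:e}
drop 7:c onto {4:f, 6:e}
drop 8:c onto {7:c}
drop 9:c onto {8:c}
ground layer = {0:c}
drop-orders for the pieces not yet dropped (sum over which currently-grounded one goes next):
  1 to go: {9} 1
  2 to go: {8,9} 1
  3 to go: {7,8,9} 1
  4 to go: {4,7,8,9} 1  {6,7,8,9} 1
  5 to go: {4,6,7,8,9} 2  {5,6,7,8,9} 1
  6 to go: {4,5,6,7,8,9} 3
  7 to go: {3,4,5,6,7,8,9} 3
  8 to go: {1,3,4,5,6,7,8,9} 3  {2,3,4,5,6,7,8,9} 3
  if 0:c drops first: 6 orders

6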